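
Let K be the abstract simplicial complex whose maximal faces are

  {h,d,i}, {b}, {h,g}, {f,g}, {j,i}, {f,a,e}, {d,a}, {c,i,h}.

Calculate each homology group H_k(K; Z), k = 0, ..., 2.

H_0 = Z^2,  H_1 = Z,  H_2 = 0.

We work with the vertex ordering a < b < c < d < e < f < g < h < i < j. The simplices of K, each written with vertices in increasing order, are:

  0-simplices (10): a, b, c, d, e, f, g, h, i, j
  1-simplices (12): ad, ae, af, ch, ci, dh, di, ef, fg, gh, hi, ij
  2-simplices (3): aef, chi, dhi

so the chain groups are C_0 ≅ Z^10, C_1 ≅ Z^12, C_2 ≅ Z^3.

∂_1: C_1 → C_0 is given by ∂[p,q] = [q] − [p]. For instance
  ∂ch = h − c.
The resulting 10×12 matrix has rank 8, and its Smith normal form has invariant factors (1,1,1,1,1,1,1,1).

Boundary ∂_2: C_2 → C_1 maps a triangle to the signed sum of its edges. For instance
  ∂dhi = hi − di + dh,
  ∂aef = ef − af + ae.
As a 12×3 matrix over Z this has rank 3, with invariant factors (1,1,1).

Now H_k = ker ∂_k / im ∂_{k+1}, so:

  H_0: rank C_0 − rank ∂_1 = 10 − 8 = 2, and the invariant factors of ∂_1 are all 1, so H_0 = Z^2.
  H_1: rank ker ∂_1 − rank ∂_2 = (12 − 8) − 3 = 1, and the invariant factors of ∂_2 are all 1, so H_1 = Z.
  H_2: rank ker ∂_2 − rank ∂_3 = (3 − 3) − 0 = 0, and there is no ∂_3, so H_2 = 0.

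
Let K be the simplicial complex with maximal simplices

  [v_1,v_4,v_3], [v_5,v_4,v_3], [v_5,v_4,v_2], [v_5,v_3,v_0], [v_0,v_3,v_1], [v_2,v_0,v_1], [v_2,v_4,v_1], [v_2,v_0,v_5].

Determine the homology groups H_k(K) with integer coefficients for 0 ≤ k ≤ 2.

H_0 ≅ Z,  H_1 = 0,  H_2 ≅ Z.

Order the vertices as v_0 < v_1 < v_2 < v_3 < v_4 < v_5. Listing each simplex with vertices in this order, K has dimension 2 with simplices:

  0-simplices (6): [v_0], [v_1], [v_2], [v_3], [v_4], [v_5]
  1-simplices (12): [v_0,v_1], [v_0,v_2], [v_0,v_3], [v_0,v_5], [v_1,v_2], [v_1,v_3], [v_1,v_4], [v_2,v_4], [v_2,v_5], [v_3,v_4], [v_3,v_5], [v_4,v_5]
  2-simplices (8): [v_0,v_1,v_2], [v_0,v_1,v_3], [v_0,v_2,v_5], [v_0,v_3,v_5], [v_1,v_2,v_4], [v_1,v_3,v_4], [v_2,v_4,v_5], [v_3,v_4,v_5]

so the chain groups are C_0 ≅ Z^6, C_1 ≅ Z^12, C_2 ≅ Z^8.

Boundary ∂_1: C_1 → C_0 is given by ∂[p,q] = [q] − [p]. For instance
  ∂[v_2,v_5] = [v_5] − [v_2].
The resulting 6×12 matrix has rank 5, and its Smith normal form has invariant factors (1,1,1,1,1).

The boundary map ∂_2: C_2 → C_1 maps a triangle to the signed sum of its edges. For instance
  ∂[v_1,v_3,v_4] = [v_3,v_4] − [v_1,v_4] + [v_1,v_3],
  ∂[v_1,v_2,v_4] = [v_2,v_4] − [v_1,v_4] + [v_1,v_2].
This gives a 12×8 integer matrix of rank 7; reducing to Smith normal form yields diagonal entries (1,1,1,1,1,1,1).

Reading off H_k = ker ∂_k / im ∂_{k+1}:

  H_0: rank C_0 − rank ∂_1 = 6 − 5 = 1, and the invariant factors of ∂_1 are all 1, so H_0 ≅ Z.
  H_1: rank ker ∂_1 − rank ∂_2 = (12 − 5) − 7 = 0, and the invariant factors of ∂_2 are all 1, so H_1 ≅ 0.
  H_2: rank ker ∂_2 − rank ∂_3 = (8 − 7) − 0 = 1, and there is no ∂_3, so H_2 ≅ Z.

As a check, the Euler characteristic is 6 − 12 + 8 = 2, which agrees with 1 − 0 + 1 = 2.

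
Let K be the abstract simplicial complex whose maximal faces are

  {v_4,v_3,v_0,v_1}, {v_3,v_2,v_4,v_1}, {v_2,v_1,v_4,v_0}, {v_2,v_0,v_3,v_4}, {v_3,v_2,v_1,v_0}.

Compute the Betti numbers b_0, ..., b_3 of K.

Order the vertices as v_0 < v_1 < v_2 < v_3 < v_4. Listing each simplex with vertices in this order, K has dimension 3 with simplices:

  0-simplices (5): [v_0], [v_1], [v_2], [v_3], [v_4]
  1-simplices (10): [v_0,v_1], [v_0,v_2], [v_0,v_3], [v_0,v_4], [v_1,v_2], [v_1,v_3], [v_1,v_4], [v_2,v_3], [v_2,v_4], [v_3,v_4]
  2-simplices (10): [v_0,v_1,v_2], [v_0,v_1,v_3], [v_0,v_1,v_4], [v_0,v_2,v_3], [v_0,v_2,v_4], [v_0,v_3,v_4], [v_1,v_2,v_3], [v_1,v_2,v_4], [v_1,v_3,v_4], [v_2,v_3,v_4]
  3-simplices (5): [v_0,v_1,v_2,v_3], [v_0,v_1,v_2,v_4], [v_0,v_1,v_3,v_4], [v_0,v_2,v_3,v_4], [v_1,v_2,v_3,v_4]

Hence C_0 ≅ Z^5, C_1 ≅ Z^10, C_2 ≅ Z^10, C_3 ≅ Z^5.

∂_1: C_1 → C_0 maps an edge to its endpoints' difference, ∂[p,q] = q − p. For instance
  ∂[v_1,v_4] = [v_4] − [v_1].
This gives a 5×10 integer matrix of rank 4; reducing to Smith normal form yields diagonal entries (1,1,1,1).

∂_2: C_2 → C_1 sends each 2-simplex [p,q,r] to [q,r] − [p,r] + [p,q]. For instance
  ∂[v_0,v_2,v_4] = [v_2,v_4] − [v_0,v_4] + [v_0,v_2],
  ∂[v_1,v_3,v_4] = [v_3,v_4] − [v_1,v_4] + [v_1,v_3].
The resulting 10×10 matrix has rank 6, and its Smith normal form has invariant factors (1,1,1,1,1,1).

The boundary map ∂_3: C_3 → C_2 sends each 3-simplex σ to the alternating sum Σ_i (−1)^i (σ with its i-th vertex removed). For instance
  ∂[v_1,v_2,v_3,v_4] = [v_2,v_3,v_4] − [v_1,v_3,v_4] + [v_1,v_2,v_4] − [v_1,v_2,v_3],
  ∂[v_0,v_1,v_2,v_4] = [v_1,v_2,v_4] − [v_0,v_2,v_4] + [v_0,v_1,v_4] − [v_0,v_1,v_2].
The 10×5 boundary matrix has rank 4 and Smith normal form diag(1,1,1,1).

Reading off H_k = ker ∂_k / im ∂_{k+1}:

  H_0: rank C_0 − rank ∂_1 = 5 − 4 = 1, and the invariant factors of ∂_1 are all 1, so H_0 = Z.
  H_1: rank ker ∂_1 − rank ∂_2 = (10 − 4) − 6 = 0, and the invariant factors of ∂_2 are all 1, so H_1 = 0.
  H_2: rank ker ∂_2 − rank ∂_3 = (10 − 6) − 4 = 0, and the invariant factors of ∂_3 are all 1, so H_2 = 0.
  H_3: rank ker ∂_3 − rank ∂_4 = (5 − 4) − 0 = 1, and there is no ∂_4, so H_3 = Z.

Hence the Betti numbers are b_0 = 1, b_1 = 0, b_2 = 0, b_3 = 1.

b_0 = 1, b_1 = 0, b_2 = 0, b_3 = 1.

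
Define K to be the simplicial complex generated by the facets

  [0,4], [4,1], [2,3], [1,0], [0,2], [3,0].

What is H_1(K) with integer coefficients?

H_1 = Z^2.

Order the vertices as 0 < 1 < 2 < 3 < 4. Listing each simplex with vertices in this order, K has dimension 1 with simplices:

  0-simplices (5): [0], [1], [2], [3], [4]
  1-simplices (6): [0,1], [0,2], [0,3], [0,4], [1,4], [2,3]

Hence C_0 ≅ Z^5, C_1 ≅ Z^6.

Boundary ∂_1: C_1 → C_0 is given by ∂[p,q] = [q] − [p].
This gives a 5×6 integer matrix of rank 4; reducing to Smith normal form yields diagonal entries (1,1,1,1).

Reading off H_k = ker ∂_k / im ∂_{k+1}:

  H_1: rank ker ∂_1 − rank ∂_2 = (6 − 4) − 0 = 2, and there is no ∂_2, so H_1 = Z^2.

(K is a triangulation of a wedge of 2 circles.)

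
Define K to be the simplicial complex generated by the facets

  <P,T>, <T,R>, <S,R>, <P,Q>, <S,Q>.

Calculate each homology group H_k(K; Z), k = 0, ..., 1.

H_0 = Z,  H_1 = Z.

Order the vertices as P < Q < R < S < T. Listing each simplex with vertices in this order, K has dimension 1 with simplices:

  0-simplices (5): P, Q, R, S, T
  1-simplices (5): PQ, PT, QS, RS, RT

so the chain groups are C_0 ≅ Z^5, C_1 ≅ Z^5.

The boundary map ∂_1: C_1 → C_0 sends each edge [p,q] (with p < q) to q − p. For instance
  ∂RT = T − R.
As a 5×5 matrix over Z this has rank 4, with invariant factors (1,1,1,1).

Computing H_k = (kernel of ∂_k) / (image of ∂_{k+1}):

  H_0: rank C_0 − rank ∂_1 = 5 − 4 = 1, and the invariant factors of ∂_1 are all 1, so H_0 = Z.
  H_1: rank ker ∂_1 − rank ∂_2 = (5 − 4) − 0 = 1, and there is no ∂_2, so H_1 = Z.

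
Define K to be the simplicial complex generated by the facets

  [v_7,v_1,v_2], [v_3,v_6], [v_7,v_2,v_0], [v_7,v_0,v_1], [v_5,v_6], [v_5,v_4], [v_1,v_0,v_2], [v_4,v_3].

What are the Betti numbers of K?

Order the vertices as v_0 < v_1 < v_2 < v_3 < v_4 < v_5 < v_6 < v_7. Listing each simplex with vertices in this order, K has dimension 2 with simplices:

  0-simplices (8): [v_0], [v_1], [v_2], [v_3], [v_4], [v_5], [v_6], [v_7]
  1-simplices (10): [v_0,v_1], [v_0,v_2], [v_0,v_7], [v_1,v_2], [v_1,v_7], [v_2,v_7], [v_3,v_4], [v_3,v_6], [v_4,v_5], [v_5,v_6]
  2-simplices (4): [v_0,v_1,v_2], [v_0,v_1,v_7], [v_0,v_2,v_7], [v_1,v_2,v_7]

so the chain groups are C_0 ≅ Z^8, C_1 ≅ Z^10, C_2 ≅ Z^4.

∂_1: C_1 → C_0 is given by ∂[p,q] = [q] − [p]. For instance
  ∂[v_0,v_2] = [v_2] − [v_0].
As a 8×10 matrix over Z this has rank 6, with invariant factors (1,1,1,1,1,1).

The boundary map ∂_2: C_2 → C_1 maps a triangle to the signed sum of its edges. For instance
  ∂[v_0,v_1,v_2] = [v_1,v_2] − [v_0,v_2] + [v_0,v_1],
  ∂[v_0,v_2,v_7] = [v_2,v_7] − [v_0,v_7] + [v_0,v_2].
As a 10×4 matrix over Z this has rank 3, with invariant factors (1,1,1).

From H_k ≅ ker(∂_k) / im(∂_{k+1}) we obtain:

  H_0: rank C_0 − rank ∂_1 = 8 − 6 = 2, and the invariant factors of ∂_1 are all 1, so H_0 = Z^2.
  H_1: rank ker ∂_1 − rank ∂_2 = (10 − 6) − 3 = 1, and the invariant factors of ∂_2 are all 1, so H_1 = Z.
  H_2: rank ker ∂_2 − rank ∂_3 = (4 − 3) − 0 = 1, and there is no ∂_3, so H_2 = Z.

As a check, the Euler characteristic is 8 − 10 + 4 = 2, which agrees with 2 − 1 + 1 = 2.

Hence the Betti numbers are b_0 = 2, b_1 = 1, b_2 = 1.

b_0 = 2, b_1 = 1, b_2 = 1.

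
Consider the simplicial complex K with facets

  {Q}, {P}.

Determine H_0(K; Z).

Order the vertices as P < Q. Listing each simplex with vertices in this order, K has dimension 0 with simplices:

  0-simplices (2): P, Q

Hence C_0 ≅ Z^2.

From H_k ≅ ker(∂_k) / im(∂_{k+1}) we obtain:

  H_0: rank C_0 − rank ∂_1 = 2 − 0 = 2, and there is no ∂_1, so H_0 = Z^2.

H_0 ≅ Z^2.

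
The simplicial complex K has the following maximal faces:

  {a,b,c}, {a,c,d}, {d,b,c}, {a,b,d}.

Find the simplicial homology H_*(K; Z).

H_0 ≅ Z,  H_1 = 0,  H_2 ≅ Z.

Order the vertices as a < b < c < d. Listing each simplex with vertices in this order, K has dimension 2 with simplices:

  0-simplices (4): a, b, c, d
  1-simplices (6): ab, ac, ad, bc, bd, cd
  2-simplices (4): abc, abd, acd, bcd

giving chain groups C_0 ≅ Z^4, C_1 ≅ Z^6, C_2 ≅ Z^4.

The boundary map ∂_1: C_1 → C_0 maps an edge to its endpoints' difference, ∂[p,q] = q − p. For instance
  ∂bc = c − b.
The 4×6 boundary matrix has rank 3 and Smith normal form diag(1,1,1).

Boundary ∂_2: C_2 → C_1 sends each 2-simplex [p,q,r] to [q,r] − [p,r] + [p,q]. For instance
  ∂acd = cd − ad + ac,
  ∂abc = bc − ac + ab.
This gives a 6×4 integer matrix of rank 3; reducing to Smith normal form yields diagonal entries (1,1,1).

Now H_k = ker ∂_k / im ∂_{k+1}, so:

  H_0: rank C_0 − rank ∂_1 = 4 − 3 = 1, and the invariant factors of ∂_1 are all 1, so H_0 ≅ Z.
  H_1: rank ker ∂_1 − rank ∂_2 = (6 − 3) − 3 = 0, and the invariant factors of ∂_2 are all 1, so H_1 ≅ 0.
  H_2: rank ker ∂_2 − rank ∂_3 = (4 − 3) − 0 = 1, and there is no ∂_3, so H_2 ≅ Z.

As a check, the Euler characteristic is 4 − 6 + 4 = 2, which agrees with 1 − 0 + 1 = 2.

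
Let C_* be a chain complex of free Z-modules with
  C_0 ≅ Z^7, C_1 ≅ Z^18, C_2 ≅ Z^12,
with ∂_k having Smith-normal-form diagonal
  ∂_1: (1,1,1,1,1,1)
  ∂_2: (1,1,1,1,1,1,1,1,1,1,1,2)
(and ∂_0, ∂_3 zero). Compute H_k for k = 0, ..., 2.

H_0: b_0 = 7 − 0 − 6 = 1; torsion from ∂_1 factors > 1: none. So H_0 = Z.
H_1: b_1 = 18 − 6 − 12 = 0; torsion from ∂_2 factors > 1: [2]. So H_1 = Z/2.
H_2: b_2 = 12 − 12 − 0 = 0; torsion from ∂_3 factors > 1: none. So H_2 = 0.

H_0 = Z,  H_1 = Z/2,  H_2 = 0.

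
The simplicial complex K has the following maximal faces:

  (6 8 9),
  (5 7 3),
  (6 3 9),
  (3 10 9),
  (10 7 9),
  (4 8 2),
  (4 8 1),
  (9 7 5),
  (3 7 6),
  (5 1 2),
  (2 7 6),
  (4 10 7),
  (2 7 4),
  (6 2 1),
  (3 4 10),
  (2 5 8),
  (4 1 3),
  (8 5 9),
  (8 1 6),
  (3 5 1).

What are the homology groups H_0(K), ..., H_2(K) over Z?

H_0 ≅ Z,  H_1 ≅ Z ⊕ Z/2,  H_2 = 0.

Take the total order 1 < 2 < 3 < 4 < 5 < 6 < 7 < 8 < 9 < 10 on the vertex set. Then K (dimension 2) consists of the simplices:

  0-simplices (10): [1], [2], [3], [4], [5], [6], [7], [8], [9], [10]
  1-simplices (30): (30 of them)
  2-simplices (20): (20 of them)

so the chain groups are C_0 ≅ Z^10, C_1 ≅ Z^30, C_2 ≅ Z^20.

∂_1: C_1 → C_0 maps an edge to its endpoints' difference, ∂[p,q] = q − p.
As a 10×30 matrix over Z this has rank 9, with invariant factors (1,1,1,1,1,1,1,1,1).

Boundary ∂_2: C_2 → C_1 maps a triangle to the signed sum of its edges. For instance
  ∂[1,2,5] = [2,5] − [1,5] + [1,2],
  ∂[3,6,9] = [6,9] − [3,9] + [3,6].
This gives a 30×20 integer matrix of rank 20; reducing to Smith normal form yields diagonal entries (1,1,1,1,1,1,1,1,1,1,1,1,1,1,1,1,1,1,1,2).

Now H_k = ker ∂_k / im ∂_{k+1}, so:

  H_0: rank C_0 − rank ∂_1 = 10 − 9 = 1, and the invariant factors of ∂_1 are all 1, so H_0 = Z.
  H_1: rank ker ∂_1 − rank ∂_2 = (30 − 9) − 20 = 1, and ∂_2 has invariant factor 2 > 1, so H_1 = Z ⊕ Z/2.
  H_2: rank ker ∂_2 − rank ∂_3 = (20 − 20) − 0 = 0, and there is no ∂_3, so H_2 = 0.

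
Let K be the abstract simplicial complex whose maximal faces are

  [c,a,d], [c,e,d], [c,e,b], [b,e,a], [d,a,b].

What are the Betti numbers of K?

b_0 = 1, b_1 = 1, b_2 = 0.

K has 5 vertices, 10 edges, 5 triangles.
rank ∂_0 = 0, rank ∂_1 = 4 ⇒ b_0 = 5 − 0 − 4 = 1; all invariant factors of ∂_1 are 1 so no torsion. So H_0 ≅ Z.
rank ∂_1 = 4, rank ∂_2 = 5 ⇒ b_1 = 10 − 4 − 5 = 1; all invariant factors of ∂_2 are 1 so no torsion. So H_1 ≅ Z.
rank ∂_2 = 5, rank ∂_3 = 0 ⇒ b_2 = 5 − 5 − 0 = 0. So H_2 ≅ 0.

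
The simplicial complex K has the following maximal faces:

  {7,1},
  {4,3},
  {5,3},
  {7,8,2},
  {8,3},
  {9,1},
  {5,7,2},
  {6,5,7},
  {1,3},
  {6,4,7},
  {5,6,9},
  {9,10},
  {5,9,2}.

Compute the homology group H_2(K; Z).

Fix the vertex order 1 < 2 < 3 < 4 < 5 < 6 < 7 < 8 < 9 < 10 and write every simplex with vertices in increasing order. Then dim K = 2 and the simplices of K are:

  0-simplices (10): [1], [2], [3], [4], [5], [6], [7], [8], [9], [10]
  1-simplices (19): [1,3], [1,7], [1,9], [2,5], [2,7], [2,8], [2,9], [3,4], [3,5], [3,8], [4,6], [4,7], [5,6], [5,7], [5,9], [6,7], [6,9], [7,8], [9,10]
  2-simplices (6): [2,5,7], [2,5,9], [2,7,8], [4,6,7], [5,6,7], [5,6,9]

Hence C_0 ≅ Z^10, C_1 ≅ Z^19, C_2 ≅ Z^6.

∂_1: C_1 → C_0 is given by ∂[p,q] = [q] − [p].
As a 10×19 matrix over Z this has rank 9, with invariant factors (1,1,1,1,1,1,1,1,1).

∂_2: C_2 → C_1 sends each 2-simplex [p,q,r] to [q,r] − [p,r] + [p,q]. For instance
  ∂[2,7,8] = [7,8] − [2,8] + [2,7],
  ∂[5,6,9] = [6,9] − [5,9] + [5,6].
As a 19×6 matrix over Z this has rank 6, with invariant factors (1,1,1,1,1,1).

Reading off H_k = ker ∂_k / im ∂_{k+1}:

  H_2: rank ker ∂_2 − rank ∂_3 = (6 − 6) − 0 = 0, and there is no ∂_3, so H_2 ≅ 0.

H_2 ≅ 0.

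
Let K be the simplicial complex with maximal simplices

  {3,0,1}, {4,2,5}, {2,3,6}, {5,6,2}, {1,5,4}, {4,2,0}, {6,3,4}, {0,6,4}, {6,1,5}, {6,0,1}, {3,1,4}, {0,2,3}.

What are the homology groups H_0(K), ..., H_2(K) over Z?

H_0 = Z,  H_1 = Z/2,  H_2 = 0.

Order the vertices as 0 < 1 < 2 < 3 < 4 < 5 < 6. Listing each simplex with vertices in this order, K has dimension 2 with simplices:

  0-simplices (7): [0], [1], [2], [3], [4], [5], [6]
  1-simplices (18): [0,1], [0,2], [0,3], [0,4], [0,6], [1,3], [1,4], [1,5], [1,6], [2,3], [2,4], [2,5], [2,6], [3,4], [3,6], [4,5], [4,6], [5,6]
  2-simplices (12): [0,1,3], [0,1,6], [0,2,3], [0,2,4], [0,4,6], [1,3,4], [1,4,5], [1,5,6], [2,3,6], [2,4,5], [2,5,6], [3,4,6]

Hence C_0 ≅ Z^7, C_1 ≅ Z^18, C_2 ≅ Z^12.

∂_1: C_1 → C_0 is given by ∂[p,q] = [q] − [p].
This gives a 7×18 integer matrix of rank 6; reducing to Smith normal form yields diagonal entries (1,1,1,1,1,1).

∂_2: C_2 → C_1 acts by ∂[p,q,r] = [q,r] − [p,r] + [p,q]. For instance
  ∂[1,3,4] = [3,4] − [1,4] + [1,3],
  ∂[0,1,3] = [1,3] − [0,3] + [0,1].
As a 18×12 matrix over Z this has rank 12, with invariant factors (1,1,1,1,1,1,1,1,1,1,1,2).

Computing H_k = (kernel of ∂_k) / (image of ∂_{k+1}):

  H_0: rank C_0 − rank ∂_1 = 7 − 6 = 1, and the invariant factors of ∂_1 are all 1, so H_0 ≅ Z.
  H_1: rank ker ∂_1 − rank ∂_2 = (18 − 6) − 12 = 0, and ∂_2 has invariant factor 2 > 1, so H_1 ≅ Z/2.
  H_2: rank ker ∂_2 − rank ∂_3 = (12 − 12) − 0 = 0, and there is no ∂_3, so H_2 ≅ 0.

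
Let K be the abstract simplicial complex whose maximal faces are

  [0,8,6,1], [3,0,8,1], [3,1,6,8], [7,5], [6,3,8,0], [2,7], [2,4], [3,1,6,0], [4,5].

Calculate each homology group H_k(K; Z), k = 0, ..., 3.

H_0 = Z^2,  H_1 = Z,  H_2 = 0,  H_3 = Z.

Fix the vertex order 0 < 1 < 2 < 3 < 4 < 5 < 6 < 7 < 8 and write every simplex with vertices in increasing order. Then dim K = 3 and the simplices of K are:

  0-simplices (9): [0], [1], [2], [3], [4], [5], [6], [7], [8]
  1-simplices (14): [0,1], [0,3], [0,6], [0,8], [1,3], [1,6], [1,8], [2,4], [2,7], [3,6], [3,8], [4,5], [5,7], [6,8]
  2-simplices (10): [0,1,3], [0,1,6], [0,1,8], [0,3,6], [0,3,8], [0,6,8], [1,3,6], [1,3,8], [1,6,8], [3,6,8]
  3-simplices (5): [0,1,3,6], [0,1,3,8], [0,1,6,8], [0,3,6,8], [1,3,6,8]

Hence C_0 ≅ Z^9, C_1 ≅ Z^14, C_2 ≅ Z^10, C_3 ≅ Z^5.

Boundary ∂_1: C_1 → C_0 is given by ∂[p,q] = [q] − [p]. For instance
  ∂[0,1] = [1] − [0].
The 9×14 boundary matrix has rank 7 and Smith normal form diag(1,1,1,1,1,1,1).

∂_2: C_2 → C_1 sends each 2-simplex [p,q,r] to [q,r] − [p,r] + [p,q]. For instance
  ∂[0,1,8] = [1,8] − [0,8] + [0,1],
  ∂[0,1,6] = [1,6] − [0,6] + [0,1].
The resulting 14×10 matrix has rank 6, and its Smith normal form has invariant factors (1,1,1,1,1,1).

∂_3: C_3 → C_2 sends each 3-simplex σ to the alternating sum Σ_i (−1)^i (σ with its i-th vertex removed). For instance
  ∂[0,1,3,6] = [1,3,6] − [0,3,6] + [0,1,6] − [0,1,3],
  ∂[0,3,6,8] = [3,6,8] − [0,6,8] + [0,3,8] − [0,3,6].
As a 10×5 matrix over Z this has rank 4, with invariant factors (1,1,1,1).

Reading off H_k = ker ∂_k / im ∂_{k+1}:

  H_0: rank C_0 − rank ∂_1 = 9 − 7 = 2, and the invariant factors of ∂_1 are all 1, so H_0 ≅ Z^2.
  H_1: rank ker ∂_1 − rank ∂_2 = (14 − 7) − 6 = 1, and the invariant factors of ∂_2 are all 1, so H_1 ≅ Z.
  H_2: rank ker ∂_2 − rank ∂_3 = (10 − 6) − 4 = 0, and the invariant factors of ∂_3 are all 1, so H_2 ≅ 0.
  H_3: rank ker ∂_3 − rank ∂_4 = (5 − 4) − 0 = 1, and there is no ∂_4, so H_3 ≅ Z.

As a check, the Euler characteristic is 9 − 14 + 10 − 5 = 0, which agrees with 2 − 1 + 0 − 1 = 0.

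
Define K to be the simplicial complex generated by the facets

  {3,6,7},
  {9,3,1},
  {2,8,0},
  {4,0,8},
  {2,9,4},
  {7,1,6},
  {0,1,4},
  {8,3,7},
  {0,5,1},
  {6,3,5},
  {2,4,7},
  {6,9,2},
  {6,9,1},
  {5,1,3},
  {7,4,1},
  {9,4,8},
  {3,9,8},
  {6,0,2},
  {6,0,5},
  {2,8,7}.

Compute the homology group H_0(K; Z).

H_0 ≅ Z.

Fix the vertex order 0 < 1 < 2 < 3 < 4 < 5 < 6 < 7 < 8 < 9 and write every simplex with vertices in increasing order. Then dim K = 2 and the simplices of K are:

  0-simplices (10): [0], [1], [2], [3], [4], [5], [6], [7], [8], [9]
  1-simplices (30): (30 of them)
  2-simplices (20): (20 of them)

Hence C_0 ≅ Z^10, C_1 ≅ Z^30, C_2 ≅ Z^20.

∂_1: C_1 → C_0 maps an edge to its endpoints' difference, ∂[p,q] = q − p. For instance
  ∂[3,7] = [7] − [3].
This gives a 10×30 integer matrix of rank 9; reducing to Smith normal form yields diagonal entries (1,1,1,1,1,1,1,1,1).

Boundary ∂_2: C_2 → C_1 sends each 2-simplex [p,q,r] to [q,r] − [p,r] + [p,q]. For instance
  ∂[1,6,9] = [6,9] − [1,9] + [1,6],
  ∂[1,6,7] = [6,7] − [1,7] + [1,6].
The resulting 30×20 matrix has rank 20, and its Smith normal form has invariant factors (1,1,1,1,1,1,1,1,1,1,1,1,1,1,1,1,1,1,1,2).

Now H_k = ker ∂_k / im ∂_{k+1}, so:

  H_0: rank C_0 − rank ∂_1 = 10 − 9 = 1, and the invariant factors of ∂_1 are all 1, so H_0 = Z.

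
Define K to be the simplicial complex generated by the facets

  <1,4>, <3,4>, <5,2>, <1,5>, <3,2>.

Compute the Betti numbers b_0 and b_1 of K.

Take the total order 1 < 2 < 3 < 4 < 5 on the vertex set. Then K (dimension 1) consists of the simplices:

  0-simplices (5): [1], [2], [3], [4], [5]
  1-simplices (5): [1,4], [1,5], [2,3], [2,5], [3,4]

so the chain groups are C_0 ≅ Z^5, C_1 ≅ Z^5.

The boundary map ∂_1: C_1 → C_0 is given by ∂[p,q] = [q] − [p].
The resulting 5×5 matrix has rank 4, and its Smith normal form has invariant factors (1,1,1,1).

Computing H_k = (kernel of ∂_k) / (image of ∂_{k+1}):

  H_0: rank C_0 − rank ∂_1 = 5 − 4 = 1, and the invariant factors of ∂_1 are all 1, so H_0 = Z.
  H_1: rank ker ∂_1 − rank ∂_2 = (5 − 4) − 0 = 1, and there is no ∂_2, so H_1 = Z.

As a check, the Euler characteristic is 5 − 5 = 0, which agrees with 1 − 1 = 0.

Hence the Betti numbers are b_0 = 1, b_1 = 1.

b_0 = 1, b_1 = 1.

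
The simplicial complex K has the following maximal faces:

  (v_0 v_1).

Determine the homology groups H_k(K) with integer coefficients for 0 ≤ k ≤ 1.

Order the vertices as v_0 < v_1. Listing each simplex with vertices in this order, K has dimension 1 with simplices:

  0-simplices (2): [v_0], [v_1]
  1-simplices (1): [v_0,v_1]

Hence C_0 ≅ Z^2, C_1 ≅ Z^1.

The boundary map ∂_1: C_1 → C_0 is given by ∂[p,q] = [q] − [p]. For instance
  ∂[v_0,v_1] = [v_1] − [v_0].
As a 2×1 matrix over Z this has rank 1, with invariant factors (1).

Reading off H_k = ker ∂_k / im ∂_{k+1}:

  H_0: rank C_0 − rank ∂_1 = 2 − 1 = 1, and the invariant factors of ∂_1 are all 1, so H_0 = Z.
  H_1: rank ker ∂_1 − rank ∂_2 = (1 − 1) − 0 = 0, and there is no ∂_2, so H_1 = 0.

H_0 ≅ Z,  H_1 = 0.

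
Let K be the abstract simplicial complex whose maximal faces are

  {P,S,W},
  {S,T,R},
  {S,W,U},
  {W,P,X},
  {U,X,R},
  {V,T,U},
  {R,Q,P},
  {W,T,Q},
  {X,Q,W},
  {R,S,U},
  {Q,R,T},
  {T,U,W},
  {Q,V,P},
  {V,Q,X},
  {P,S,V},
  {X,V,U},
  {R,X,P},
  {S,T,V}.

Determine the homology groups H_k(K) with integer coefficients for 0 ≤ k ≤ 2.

H_0 = Z,  H_1 = Z ⊕ Z/2,  H_2 = 0.

Order the vertices as P < Q < R < S < T < U < V < W < X. Listing each simplex with vertices in this order, K has dimension 2 with simplices:

  0-simplices (9): P, Q, R, S, T, U, V, W, X
  1-simplices (27): PQ, PR, PS, PV, PW, PX, QR, QT, QV, QW, QX, RS, RT, RU, RX, ST, SU, SV, SW, TU, TV, TW, UV, UW, UX, VX, WX
  2-simplices (18): PQR, PQV, PRX, PSV, PSW, PWX, QRT, QTW, QVX, QWX, RST, RSU, RUX, STV, SUW, TUV, TUW, UVX

Hence C_0 ≅ Z^9, C_1 ≅ Z^27, C_2 ≅ Z^18.

∂_1: C_1 → C_0 is given by ∂[p,q] = [q] − [p]. For instance
  ∂SW = W − S.
The resulting 9×27 matrix has rank 8, and its Smith normal form has invariant factors (1,1,1,1,1,1,1,1).

The boundary map ∂_2: C_2 → C_1 acts by ∂[p,q,r] = [q,r] − [p,r] + [p,q]. For instance
  ∂TUW = UW − TW + TU,
  ∂QTW = TW − QW + QT.
This gives a 27×18 integer matrix of rank 18; reducing to Smith normal form yields diagonal entries (1,1,1,1,1,1,1,1,1,1,1,1,1,1,1,1,1,2).

Now H_k = ker ∂_k / im ∂_{k+1}, so:

  H_0: rank C_0 − rank ∂_1 = 9 − 8 = 1, and the invariant factors of ∂_1 are all 1, so H_0 = Z.
  H_1: rank ker ∂_1 − rank ∂_2 = (27 − 8) − 18 = 1, and ∂_2 has invariant factor 2 > 1, so H_1 = Z ⊕ Z/2.
  H_2: rank ker ∂_2 − rank ∂_3 = (18 − 18) − 0 = 0, and there is no ∂_3, so H_2 = 0.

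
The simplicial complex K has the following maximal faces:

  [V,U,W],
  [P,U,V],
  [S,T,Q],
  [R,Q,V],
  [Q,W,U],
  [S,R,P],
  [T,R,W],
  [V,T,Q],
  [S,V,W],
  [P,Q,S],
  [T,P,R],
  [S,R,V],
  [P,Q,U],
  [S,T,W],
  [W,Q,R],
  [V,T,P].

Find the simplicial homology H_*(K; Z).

H_0 ≅ Z,  H_1 ≅ Z^2,  H_2 ≅ Z.

K has 8 vertices, 24 edges, 16 triangles.
rank ∂_0 = 0, rank ∂_1 = 7 ⇒ b_0 = 8 − 0 − 7 = 1; all invariant factors of ∂_1 are 1 so no torsion. So H_0 ≅ Z.
rank ∂_1 = 7, rank ∂_2 = 15 ⇒ b_1 = 24 − 7 − 15 = 2; all invariant factors of ∂_2 are 1 so no torsion. So H_1 ≅ Z^2.
rank ∂_2 = 15, rank ∂_3 = 0 ⇒ b_2 = 16 − 15 − 0 = 1. So H_2 ≅ Z.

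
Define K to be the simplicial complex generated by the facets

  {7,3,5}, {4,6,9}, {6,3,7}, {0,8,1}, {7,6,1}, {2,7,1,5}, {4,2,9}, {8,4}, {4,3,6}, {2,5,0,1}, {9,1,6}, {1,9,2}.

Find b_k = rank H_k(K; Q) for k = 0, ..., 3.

b_0 = 1, b_1 = 1, b_2 = 0, b_3 = 0.

We work with the vertex ordering 0 < 1 < 2 < 3 < 4 < 5 < 6 < 7 < 8 < 9. The simplices of K, each written with vertices in increasing order, are:

  0-simplices (10): [0], [1], [2], [3], [4], [5], [6], [7], [8], [9]
  1-simplices (24): (24 of them)
  2-simplices (16): [0,1,2], [0,1,5], [0,1,8], [0,2,5], [1,2,5], [1,2,7], [1,2,9], [1,5,7], [1,6,7], [1,6,9], [2,4,9], [2,5,7], [3,4,6], [3,5,7], [3,6,7], [4,6,9]
  3-simplices (2): [0,1,2,5], [1,2,5,7]

giving chain groups C_0 ≅ Z^10, C_1 ≅ Z^24, C_2 ≅ Z^16, C_3 ≅ Z^2.

Boundary ∂_1: C_1 → C_0 maps an edge to its endpoints' difference, ∂[p,q] = q − p. For instance
  ∂[1,5] = [5] − [1].
The 10×24 boundary matrix has rank 9 and Smith normal form diag(1,1,1,1,1,1,1,1,1).

Boundary ∂_2: C_2 → C_1 acts by ∂[p,q,r] = [q,r] − [p,r] + [p,q]. For instance
  ∂[0,1,5] = [1,5] − [0,5] + [0,1],
  ∂[1,6,7] = [6,7] − [1,7] + [1,6].
The resulting 24×16 matrix has rank 14, and its Smith normal form has invariant factors (1,1,1,1,1,1,1,1,1,1,1,1,1,1).

The boundary map ∂_3: C_3 → C_2 sends each 3-simplex σ to the alternating sum Σ_i (−1)^i (σ with its i-th vertex removed). For instance
  ∂[0,1,2,5] = [1,2,5] − [0,2,5] + [0,1,5] − [0,1,2],
  ∂[1,2,5,7] = [2,5,7] − [1,5,7] + [1,2,7] − [1,2,5].
The 16×2 boundary matrix has rank 2 and Smith normal form diag(1,1).

Computing H_k = (kernel of ∂_k) / (image of ∂_{k+1}):

  H_0: rank C_0 − rank ∂_1 = 10 − 9 = 1, and the invariant factors of ∂_1 are all 1, so H_0 = Z.
  H_1: rank ker ∂_1 − rank ∂_2 = (24 − 9) − 14 = 1, and the invariant factors of ∂_2 are all 1, so H_1 = Z.
  H_2: rank ker ∂_2 − rank ∂_3 = (16 − 14) − 2 = 0, and the invariant factors of ∂_3 are all 1, so H_2 = 0.
  H_3: rank ker ∂_3 − rank ∂_4 = (2 − 2) − 0 = 0, and there is no ∂_4, so H_3 = 0.

Hence the Betti numbers are b_0 = 1, b_1 = 1, b_2 = 0, b_3 = 0.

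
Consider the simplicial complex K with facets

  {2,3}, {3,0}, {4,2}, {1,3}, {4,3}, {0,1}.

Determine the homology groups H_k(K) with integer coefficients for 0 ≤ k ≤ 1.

Order the vertices as 0 < 1 < 2 < 3 < 4. Listing each simplex with vertices in this order, K has dimension 1 with simplices:

  0-simplices (5): [0], [1], [2], [3], [4]
  1-simplices (6): [0,1], [0,3], [1,3], [2,3], [2,4], [3,4]

so the chain groups are C_0 ≅ Z^5, C_1 ≅ Z^6.

Boundary ∂_1: C_1 → C_0 sends each edge [p,q] (with p < q) to q − p.
The resulting 5×6 matrix has rank 4, and its Smith normal form has invariant factors (1,1,1,1).

Reading off H_k = ker ∂_k / im ∂_{k+1}:

  H_0: rank C_0 − rank ∂_1 = 5 − 4 = 1, and the invariant factors of ∂_1 are all 1, so H_0 = Z.
  H_1: rank ker ∂_1 − rank ∂_2 = (6 − 4) − 0 = 2, and there is no ∂_2, so H_1 = Z^2.

H_0 ≅ Z,  H_1 ≅ Z^2.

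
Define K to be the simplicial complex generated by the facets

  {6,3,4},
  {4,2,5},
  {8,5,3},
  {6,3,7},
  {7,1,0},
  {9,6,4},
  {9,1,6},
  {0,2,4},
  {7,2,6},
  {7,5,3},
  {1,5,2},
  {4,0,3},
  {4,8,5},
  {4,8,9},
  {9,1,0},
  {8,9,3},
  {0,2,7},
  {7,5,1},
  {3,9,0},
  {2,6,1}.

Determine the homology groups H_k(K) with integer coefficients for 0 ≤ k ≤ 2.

H_0 = Z,  H_1 = Z ⊕ Z/2,  H_2 = 0.

K has 10 vertices, 30 edges, 20 triangles.
rank ∂_0 = 0, rank ∂_1 = 9 ⇒ b_0 = 10 − 0 − 9 = 1; all invariant factors of ∂_1 are 1 so no torsion. So H_0 ≅ Z.
rank ∂_1 = 9, rank ∂_2 = 20 ⇒ b_1 = 30 − 9 − 20 = 1; ∂_2 has invariant factor(s) [2] giving torsion. So H_1 ≅ Z ⊕ Z/2.
rank ∂_2 = 20, rank ∂_3 = 0 ⇒ b_2 = 20 − 20 − 0 = 0. So H_2 ≅ 0.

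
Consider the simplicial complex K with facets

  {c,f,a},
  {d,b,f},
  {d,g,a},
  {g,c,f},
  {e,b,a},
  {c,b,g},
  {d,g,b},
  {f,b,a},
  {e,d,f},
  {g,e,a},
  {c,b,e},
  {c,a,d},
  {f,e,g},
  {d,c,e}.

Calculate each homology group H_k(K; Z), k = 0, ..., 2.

H_0 ≅ Z,  H_1 ≅ Z^2,  H_2 ≅ Z.

We work with the vertex ordering a < b < c < d < e < f < g. The simplices of K, each written with vertices in increasing order, are:

  0-simplices (7): a, b, c, d, e, f, g
  1-simplices (21): ab, ac, ad, ae, af, ag, bc, bd, be, bf, bg, cd, ce, cf, cg, de, df, dg, ef, eg, fg
  2-simplices (14): abe, abf, acd, acf, adg, aeg, bce, bcg, bdf, bdg, cde, cfg, def, efg

giving chain groups C_0 ≅ Z^7, C_1 ≅ Z^21, C_2 ≅ Z^14.

Boundary ∂_1: C_1 → C_0 maps an edge to its endpoints' difference, ∂[p,q] = q − p. For instance
  ∂ag = g − a.
This gives a 7×21 integer matrix of rank 6; reducing to Smith normal form yields diagonal entries (1,1,1,1,1,1).

∂_2: C_2 → C_1 sends each 2-simplex [p,q,r] to [q,r] − [p,r] + [p,q]. For instance
  ∂def = ef − df + de,
  ∂cfg = fg − cg + cf.
The resulting 21×14 matrix has rank 13, and its Smith normal form has invariant factors (1,1,1,1,1,1,1,1,1,1,1,1,1).

From H_k ≅ ker(∂_k) / im(∂_{k+1}) we obtain:

  H_0: rank C_0 − rank ∂_1 = 7 − 6 = 1, and the invariant factors of ∂_1 are all 1, so H_0 ≅ Z.
  H_1: rank ker ∂_1 − rank ∂_2 = (21 − 6) − 13 = 2, and the invariant factors of ∂_2 are all 1, so H_1 ≅ Z^2.
  H_2: rank ker ∂_2 − rank ∂_3 = (14 − 13) − 0 = 1, and there is no ∂_3, so H_2 ≅ Z.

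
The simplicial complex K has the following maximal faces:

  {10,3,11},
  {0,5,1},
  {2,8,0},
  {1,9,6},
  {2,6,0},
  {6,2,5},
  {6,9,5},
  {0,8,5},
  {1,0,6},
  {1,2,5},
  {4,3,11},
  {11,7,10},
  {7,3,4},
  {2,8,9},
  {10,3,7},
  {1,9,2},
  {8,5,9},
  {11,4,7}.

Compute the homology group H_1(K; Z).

H_1 ≅ Z/2Z.

Take the total order 0 < 1 < 2 < 3 < 4 < 5 < 6 < 7 < 8 < 9 < 10 < 11 on the vertex set. Then K (dimension 2) consists of the simplices:

  0-simplices (12): [0], [1], [2], [3], [4], [5], [6], [7], [8], [9], [10], [11]
  1-simplices (27): (27 of them)
  2-simplices (18): (18 of them)

giving chain groups C_0 ≅ Z^12, C_1 ≅ Z^27, C_2 ≅ Z^18.

Boundary ∂_1: C_1 → C_0 maps an edge to its endpoints' difference, ∂[p,q] = q − p.
The resulting 12×27 matrix has rank 10, and its Smith normal form has invariant factors (1,1,1,1,1,1,1,1,1,1).

The boundary map ∂_2: C_2 → C_1 sends each 2-simplex [p,q,r] to [q,r] − [p,r] + [p,q]. For instance
  ∂[3,4,11] = [4,11] − [3,11] + [3,4],
  ∂[0,5,8] = [5,8] − [0,8] + [0,5].
The 27×18 boundary matrix has rank 17 and Smith normal form diag(1,1,1,1,1,1,1,1,1,1,1,1,1,1,1,1,2).

From H_k ≅ ker(∂_k) / im(∂_{k+1}) we obtain:

  H_1: rank ker ∂_1 − rank ∂_2 = (27 − 10) − 17 = 0, and ∂_2 has invariant factor 2 > 1, so H_1 = Z/2Z.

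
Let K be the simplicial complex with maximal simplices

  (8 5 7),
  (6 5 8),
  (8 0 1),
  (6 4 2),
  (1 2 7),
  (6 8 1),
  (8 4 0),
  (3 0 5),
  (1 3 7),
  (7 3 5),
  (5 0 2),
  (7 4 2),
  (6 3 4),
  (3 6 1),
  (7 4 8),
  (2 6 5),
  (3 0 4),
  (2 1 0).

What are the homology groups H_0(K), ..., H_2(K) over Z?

Take the total order 0 < 1 < 2 < 3 < 4 < 5 < 6 < 7 < 8 on the vertex set. Then K (dimension 2) consists of the simplices:

  0-simplices (9): [0], [1], [2], [3], [4], [5], [6], [7], [8]
  1-simplices (27): (27 of them)
  2-simplices (18): [0,1,2], [0,1,8], [0,2,5], [0,3,4], [0,3,5], [0,4,8], [1,2,7], [1,3,6], [1,3,7], [1,6,8], [2,4,6], [2,4,7], [2,5,6], [3,4,6], [3,5,7], [4,7,8], [5,6,8], [5,7,8]

so the chain groups are C_0 ≅ Z^9, C_1 ≅ Z^27, C_2 ≅ Z^18.

The boundary map ∂_1: C_1 → C_0 is given by ∂[p,q] = [q] − [p]. For instance
  ∂[2,5] = [5] − [2].
The resulting 9×27 matrix has rank 8, and its Smith normal form has invariant factors (1,1,1,1,1,1,1,1).

Boundary ∂_2: C_2 → C_1 sends each 2-simplex [p,q,r] to [q,r] − [p,r] + [p,q]. For instance
  ∂[5,6,8] = [6,8] − [5,8] + [5,6],
  ∂[2,4,6] = [4,6] − [2,6] + [2,4].
This gives a 27×18 integer matrix of rank 17; reducing to Smith normal form yields diagonal entries (1,1,1,1,1,1,1,1,1,1,1,1,1,1,1,1,1).

Now H_k = ker ∂_k / im ∂_{k+1}, so:

  H_0: rank C_0 − rank ∂_1 = 9 − 8 = 1, and the invariant factors of ∂_1 are all 1, so H_0 = Z.
  H_1: rank ker ∂_1 − rank ∂_2 = (27 − 8) − 17 = 2, and the invariant factors of ∂_2 are all 1, so H_1 = Z^2.
  H_2: rank ker ∂_2 − rank ∂_3 = (18 − 17) − 0 = 1, and there is no ∂_3, so H_2 = Z.

H_0 = Z,  H_1 = Z^2,  H_2 = Z.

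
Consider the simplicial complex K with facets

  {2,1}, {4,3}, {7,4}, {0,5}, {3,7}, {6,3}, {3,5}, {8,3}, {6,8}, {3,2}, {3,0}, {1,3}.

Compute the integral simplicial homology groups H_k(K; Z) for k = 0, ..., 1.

H_0 = Z,  H_1 = Z^4.

K has 9 vertices, 12 edges.
rank ∂_0 = 0, rank ∂_1 = 8 ⇒ b_0 = 9 − 0 − 8 = 1; all invariant factors of ∂_1 are 1 so no torsion. So H_0 = Z.
rank ∂_1 = 8, rank ∂_2 = 0 ⇒ b_1 = 12 − 8 − 0 = 4. So H_1 = Z^4.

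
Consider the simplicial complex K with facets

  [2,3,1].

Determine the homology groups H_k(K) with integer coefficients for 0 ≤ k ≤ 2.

We work with the vertex ordering 1 < 2 < 3. The simplices of K, each written with vertices in increasing order, are:

  0-simplices (3): [1], [2], [3]
  1-simplices (3): [1,2], [1,3], [2,3]
  2-simplices (1): [1,2,3]

so the chain groups are C_0 ≅ Z^3, C_1 ≅ Z^3, C_2 ≅ Z^1.

The boundary map ∂_1: C_1 → C_0 maps an edge to its endpoints' difference, ∂[p,q] = q − p.
The resulting 3×3 matrix has rank 2, and its Smith normal form has invariant factors (1,1).

∂_2: C_2 → C_1 acts by ∂[p,q,r] = [q,r] − [p,r] + [p,q]. For instance
  ∂[1,2,3] = [2,3] − [1,3] + [1,2].
As a 3×1 matrix over Z this has rank 1, with invariant factors (1).

Computing H_k = (kernel of ∂_k) / (image of ∂_{k+1}):

  H_0: rank C_0 − rank ∂_1 = 3 − 2 = 1, and the invariant factors of ∂_1 are all 1, so H_0 = Z.
  H_1: rank ker ∂_1 − rank ∂_2 = (3 − 2) − 1 = 0, and the invariant factors of ∂_2 are all 1, so H_1 = 0.
  H_2: rank ker ∂_2 − rank ∂_3 = (1 − 1) − 0 = 0, and there is no ∂_3, so H_2 = 0.

As a check, the Euler characteristic is 3 − 3 + 1 = 1, which agrees with 1 − 0 + 0 = 1.
(K is a triangulation of the 2-simplex.)

H_0 ≅ Z,  H_1 = 0,  H_2 = 0.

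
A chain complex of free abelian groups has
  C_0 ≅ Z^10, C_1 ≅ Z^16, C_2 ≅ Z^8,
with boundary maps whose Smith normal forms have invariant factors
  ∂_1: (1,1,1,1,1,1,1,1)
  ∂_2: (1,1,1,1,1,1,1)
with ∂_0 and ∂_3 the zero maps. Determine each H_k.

H_0 = Z^2,  H_1 = Z,  H_2 = Z.

H_0: b_0 = 10 − 0 − 8 = 2; torsion from ∂_1 factors > 1: none. So H_0 = Z^2.
H_1: b_1 = 16 − 8 − 7 = 1; torsion from ∂_2 factors > 1: none. So H_1 = Z.
H_2: b_2 = 8 − 7 − 0 = 1; torsion from ∂_3 factors > 1: none. So H_2 = Z.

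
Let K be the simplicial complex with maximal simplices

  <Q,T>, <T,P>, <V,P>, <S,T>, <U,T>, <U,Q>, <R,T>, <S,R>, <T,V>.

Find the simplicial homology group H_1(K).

H_1 = Z^3.

Order the vertices as P < Q < R < S < T < U < V. Listing each simplex with vertices in this order, K has dimension 1 with simplices:

  0-simplices (7): P, Q, R, S, T, U, V
  1-simplices (9): PT, PV, QT, QU, RS, RT, ST, TU, TV

Hence C_0 ≅ Z^7, C_1 ≅ Z^9.

Boundary ∂_1: C_1 → C_0 maps an edge to its endpoints' difference, ∂[p,q] = q − p. For instance
  ∂TU = U − T.
The resulting 7×9 matrix has rank 6, and its Smith normal form has invariant factors (1,1,1,1,1,1).

Computing H_k = (kernel of ∂_k) / (image of ∂_{k+1}):

  H_1: rank ker ∂_1 − rank ∂_2 = (9 − 6) − 0 = 3, and there is no ∂_2, so H_1 = Z^3.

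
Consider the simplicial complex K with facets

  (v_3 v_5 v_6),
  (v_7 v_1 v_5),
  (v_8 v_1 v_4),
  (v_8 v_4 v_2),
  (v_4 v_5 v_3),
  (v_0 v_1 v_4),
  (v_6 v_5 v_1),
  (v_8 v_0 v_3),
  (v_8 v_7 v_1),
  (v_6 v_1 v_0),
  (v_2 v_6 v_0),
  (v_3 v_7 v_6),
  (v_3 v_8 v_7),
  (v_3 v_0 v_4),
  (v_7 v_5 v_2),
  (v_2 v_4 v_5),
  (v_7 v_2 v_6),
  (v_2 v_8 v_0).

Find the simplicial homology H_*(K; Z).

Order the vertices as v_0 < v_1 < v_2 < v_3 < v_4 < v_5 < v_6 < v_7 < v_8. Listing each simplex with vertices in this order, K has dimension 2 with simplices:

  0-simplices (9): [v_0], [v_1], [v_2], [v_3], [v_4], [v_5], [v_6], [v_7], [v_8]
  1-simplices (27): (27 of them)
  2-simplices (18): (18 of them)

Hence C_0 ≅ Z^9, C_1 ≅ Z^27, C_2 ≅ Z^18.

The boundary map ∂_1: C_1 → C_0 is given by ∂[p,q] = [q] − [p].
The resulting 9×27 matrix has rank 8, and its Smith normal form has invariant factors (1,1,1,1,1,1,1,1).

The boundary map ∂_2: C_2 → C_1 acts by ∂[p,q,r] = [q,r] − [p,r] + [p,q]. For instance
  ∂[v_3,v_7,v_8] = [v_7,v_8] − [v_3,v_8] + [v_3,v_7],
  ∂[v_3,v_5,v_6] = [v_5,v_6] − [v_3,v_6] + [v_3,v_5].
This gives a 27×18 integer matrix of rank 18; reducing to Smith normal form yields diagonal entries (1,1,1,1,1,1,1,1,1,1,1,1,1,1,1,1,1,2).

From H_k ≅ ker(∂_k) / im(∂_{k+1}) we obtain:

  H_0: rank C_0 − rank ∂_1 = 9 − 8 = 1, and the invariant factors of ∂_1 are all 1, so H_0 = Z.
  H_1: rank ker ∂_1 − rank ∂_2 = (27 − 8) − 18 = 1, and ∂_2 has invariant factor 2 > 1, so H_1 = Z ⊕ Z/2.
  H_2: rank ker ∂_2 − rank ∂_3 = (18 − 18) − 0 = 0, and there is no ∂_3, so H_2 = 0.

H_0 = Z,  H_1 = Z ⊕ Z/2,  H_2 = 0.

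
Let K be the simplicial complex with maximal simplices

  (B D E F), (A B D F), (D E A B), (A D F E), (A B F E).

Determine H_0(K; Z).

H_0 = Z.

K has 5 vertices, 10 edges, 10 triangles, 5 3-simplices.
rank ∂_0 = 0, rank ∂_1 = 4 ⇒ b_0 = 5 − 0 − 4 = 1; all invariant factors of ∂_1 are 1 so no torsion. So H_0 = Z.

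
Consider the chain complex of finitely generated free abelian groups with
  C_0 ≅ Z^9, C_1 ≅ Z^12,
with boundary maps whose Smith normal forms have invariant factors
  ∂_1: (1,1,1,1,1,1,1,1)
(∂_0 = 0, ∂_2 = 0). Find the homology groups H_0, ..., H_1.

H_0 ≅ Z,  H_1 ≅ Z^4.

H_0: b_0 = 9 − 0 − 8 = 1; torsion from ∂_1 factors > 1: none. So H_0 ≅ Z.
H_1: b_1 = 12 − 8 − 0 = 4; torsion from ∂_2 factors > 1: none. So H_1 ≅ Z^4.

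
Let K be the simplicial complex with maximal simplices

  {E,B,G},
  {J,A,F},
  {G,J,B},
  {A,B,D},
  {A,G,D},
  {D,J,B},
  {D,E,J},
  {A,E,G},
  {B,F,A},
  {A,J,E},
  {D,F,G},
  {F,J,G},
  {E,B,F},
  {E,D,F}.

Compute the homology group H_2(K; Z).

We work with the vertex ordering A < B < D < E < F < G < J. The simplices of K, each written with vertices in increasing order, are:

  0-simplices (7): A, B, D, E, F, G, J
  1-simplices (21): AB, AD, AE, AF, AG, AJ, BD, BE, BF, BG, BJ, DE, DF, DG, DJ, EF, EG, EJ, FG, FJ, GJ
  2-simplices (14): ABD, ABF, ADG, AEG, AEJ, AFJ, BDJ, BEF, BEG, BGJ, DEF, DEJ, DFG, FGJ

giving chain groups C_0 ≅ Z^7, C_1 ≅ Z^21, C_2 ≅ Z^14.

∂_1: C_1 → C_0 maps an edge to its endpoints' difference, ∂[p,q] = q − p. For instance
  ∂GJ = J − G.
The resulting 7×21 matrix has rank 6, and its Smith normal form has invariant factors (1,1,1,1,1,1).

∂_2: C_2 → C_1 maps a triangle to the signed sum of its edges. For instance
  ∂BEG = EG − BG + BE,
  ∂ABD = BD − AD + AB.
This gives a 21×14 integer matrix of rank 13; reducing to Smith normal form yields diagonal entries (1,1,1,1,1,1,1,1,1,1,1,1,1).

Computing H_k = (kernel of ∂_k) / (image of ∂_{k+1}):

  H_2: rank ker ∂_2 − rank ∂_3 = (14 − 13) − 0 = 1, and there is no ∂_3, so H_2 = Z.

(K is a triangulation of the torus T^2.)

H_2 = Z.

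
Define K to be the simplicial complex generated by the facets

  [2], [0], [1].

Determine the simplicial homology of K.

H_0 ≅ Z^3.

We work with the vertex ordering 0 < 1 < 2. The simplices of K, each written with vertices in increasing order, are:

  0-simplices (3): [0], [1], [2]

so the chain groups are C_0 ≅ Z^3.

Now H_k = ker ∂_k / im ∂_{k+1}, so:

  H_0: rank C_0 − rank ∂_1 = 3 − 0 = 3, and there is no ∂_1, so H_0 = Z^3.

(K is a triangulation of a set of 3 points.)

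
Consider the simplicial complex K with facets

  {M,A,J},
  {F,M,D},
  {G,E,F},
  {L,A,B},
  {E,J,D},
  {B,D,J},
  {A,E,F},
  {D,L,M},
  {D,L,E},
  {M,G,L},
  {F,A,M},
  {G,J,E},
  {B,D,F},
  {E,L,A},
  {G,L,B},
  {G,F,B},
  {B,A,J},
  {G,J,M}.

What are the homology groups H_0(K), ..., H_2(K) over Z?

Order the vertices as A < B < D < E < F < G < J < L < M. Listing each simplex with vertices in this order, K has dimension 2 with simplices:

  0-simplices (9): A, B, D, E, F, G, J, L, M
  1-simplices (27): AB, AE, AF, AJ, AL, AM, BD, BF, BG, BJ, BL, DE, DF, DJ, DL, DM, EF, EG, EJ, EL, FG, FM, GJ, GL, GM, JM, LM
  2-simplices (18): ABJ, ABL, AEF, AEL, AFM, AJM, BDF, BDJ, BFG, BGL, DEJ, DEL, DFM, DLM, EFG, EGJ, GJM, GLM

so the chain groups are C_0 ≅ Z^9, C_1 ≅ Z^27, C_2 ≅ Z^18.

∂_1: C_1 → C_0 sends each edge [p,q] (with p < q) to q − p. For instance
  ∂EG = G − E.
The 9×27 boundary matrix has rank 8 and Smith normal form diag(1,1,1,1,1,1,1,1).

Boundary ∂_2: C_2 → C_1 acts by ∂[p,q,r] = [q,r] − [p,r] + [p,q]. For instance
  ∂ABJ = BJ − AJ + AB,
  ∂AJM = JM − AM + AJ.
As a 27×18 matrix over Z this has rank 17, with invariant factors (1,1,1,1,1,1,1,1,1,1,1,1,1,1,1,1,1).

From H_k ≅ ker(∂_k) / im(∂_{k+1}) we obtain:

  H_0: rank C_0 − rank ∂_1 = 9 − 8 = 1, and the invariant factors of ∂_1 are all 1, so H_0 ≅ Z.
  H_1: rank ker ∂_1 − rank ∂_2 = (27 − 8) − 17 = 2, and the invariant factors of ∂_2 are all 1, so H_1 ≅ Z^2.
  H_2: rank ker ∂_2 − rank ∂_3 = (18 − 17) − 0 = 1, and there is no ∂_3, so H_2 ≅ Z.

H_0 ≅ Z,  H_1 ≅ Z^2,  H_2 ≅ Z.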